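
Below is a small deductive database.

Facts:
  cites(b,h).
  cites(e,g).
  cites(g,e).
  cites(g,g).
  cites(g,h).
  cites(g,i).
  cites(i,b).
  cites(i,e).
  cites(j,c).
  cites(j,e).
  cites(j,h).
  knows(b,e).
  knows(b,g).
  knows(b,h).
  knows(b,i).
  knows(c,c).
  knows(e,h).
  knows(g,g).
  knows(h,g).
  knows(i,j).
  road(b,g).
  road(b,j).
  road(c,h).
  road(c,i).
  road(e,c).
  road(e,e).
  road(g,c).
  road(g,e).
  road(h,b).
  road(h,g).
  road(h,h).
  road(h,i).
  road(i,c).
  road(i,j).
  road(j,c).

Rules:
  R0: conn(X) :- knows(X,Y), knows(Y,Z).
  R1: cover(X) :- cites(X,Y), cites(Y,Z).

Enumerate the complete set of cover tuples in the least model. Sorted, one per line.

round 1: derive cover(e) via R1 from cites(e,g), cites(g,e)
round 1: derive cover(g) via R1 from cites(g,e), cites(e,g)
round 1: derive cover(i) via R1 from cites(i,b), cites(b,h)
round 1: derive cover(j) via R1 from cites(j,e), cites(e,g)

cover(e)
cover(g)
cover(i)
cover(j)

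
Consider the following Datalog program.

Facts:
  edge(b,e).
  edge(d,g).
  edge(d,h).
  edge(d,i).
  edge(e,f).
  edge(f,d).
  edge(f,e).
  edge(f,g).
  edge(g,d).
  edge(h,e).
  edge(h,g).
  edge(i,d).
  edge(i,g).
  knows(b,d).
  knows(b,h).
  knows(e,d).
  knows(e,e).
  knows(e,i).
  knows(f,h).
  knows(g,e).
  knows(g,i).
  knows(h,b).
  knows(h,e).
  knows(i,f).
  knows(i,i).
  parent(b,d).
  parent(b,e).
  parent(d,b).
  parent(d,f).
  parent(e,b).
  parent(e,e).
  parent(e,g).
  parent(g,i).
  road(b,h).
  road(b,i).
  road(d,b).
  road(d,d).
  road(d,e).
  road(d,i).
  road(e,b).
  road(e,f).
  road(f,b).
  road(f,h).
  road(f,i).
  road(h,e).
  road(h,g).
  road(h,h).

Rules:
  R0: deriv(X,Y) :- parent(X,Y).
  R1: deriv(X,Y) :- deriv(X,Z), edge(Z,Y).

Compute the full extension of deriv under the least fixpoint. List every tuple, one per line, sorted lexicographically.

deriv(b,d)
deriv(b,e)
deriv(b,f)
deriv(b,g)
deriv(b,h)
deriv(b,i)
deriv(d,b)
deriv(d,d)
deriv(d,e)
deriv(d,f)
deriv(d,g)
deriv(d,h)
deriv(d,i)
deriv(e,b)
deriv(e,d)
deriv(e,e)
deriv(e,f)
deriv(e,g)
deriv(e,h)
deriv(e,i)
deriv(g,d)
deriv(g,e)
deriv(g,f)
deriv(g,g)
deriv(g,h)
deriv(g,i)

round 1: derive deriv(b,d) via R0 from parent(b,d)
round 1: derive deriv(b,e) via R0 from parent(b,e)
round 1: derive deriv(d,b) via R0 from parent(d,b)
round 1: derive deriv(d,f) via R0 from parent(d,f)
round 1: derive deriv(e,b) via R0 from parent(e,b)
round 1: derive deriv(e,e) via R0 from parent(e,e)
round 1: derive deriv(e,g) via R0 from parent(e,g)
round 1: derive deriv(g,i) via R0 from parent(g,i)
round 2: derive deriv(b,f) via R1 from deriv(b,e), edge(e,f)
round 2: derive deriv(b,g) via R1 from deriv(b,d), edge(d,g)
round 2: derive deriv(b,h) via R1 from deriv(b,d), edge(d,h)
round 2: derive deriv(b,i) via R1 from deriv(b,d), edge(d,i)
round 2: derive deriv(d,d) via R1 from deriv(d,f), edge(f,d)
round 2: derive deriv(d,e) via R1 from deriv(d,b), edge(b,e)
round 2: derive deriv(d,g) via R1 from deriv(d,f), edge(f,g)
round 2: derive deriv(e,d) via R1 from deriv(e,g), edge(g,d)
round 2: derive deriv(e,f) via R1 from deriv(e,e), edge(e,f)
round 2: derive deriv(g,d) via R1 from deriv(g,i), edge(i,d)
round 2: derive deriv(g,g) via R1 from deriv(g,i), edge(i,g)
round 3: derive deriv(d,h) via R1 from deriv(d,d), edge(d,h)
round 3: derive deriv(d,i) via R1 from deriv(d,d), edge(d,i)
round 3: derive deriv(e,h) via R1 from deriv(e,d), edge(d,h)
round 3: derive deriv(e,i) via R1 from deriv(e,d), edge(d,i)
round 3: derive deriv(g,h) via R1 from deriv(g,d), edge(d,h)
round 4: derive deriv(g,e) via R1 from deriv(g,h), edge(h,e)
round 5: derive deriv(g,f) via R1 from deriv(g,e), edge(e,f)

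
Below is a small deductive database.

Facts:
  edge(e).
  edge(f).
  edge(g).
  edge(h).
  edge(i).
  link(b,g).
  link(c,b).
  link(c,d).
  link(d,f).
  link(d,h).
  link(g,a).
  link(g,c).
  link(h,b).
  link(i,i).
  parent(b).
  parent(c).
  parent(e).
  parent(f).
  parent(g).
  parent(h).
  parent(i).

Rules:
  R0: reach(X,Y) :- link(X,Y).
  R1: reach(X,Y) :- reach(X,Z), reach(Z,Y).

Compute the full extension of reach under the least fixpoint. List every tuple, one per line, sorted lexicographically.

round 1: derive reach(b,g) via R0 from link(b,g)
round 1: derive reach(c,b) via R0 from link(c,b)
round 1: derive reach(c,d) via R0 from link(c,d)
round 1: derive reach(d,f) via R0 from link(d,f)
round 1: derive reach(d,h) via R0 from link(d,h)
round 1: derive reach(g,a) via R0 from link(g,a)
round 1: derive reach(g,c) via R0 from link(g,c)
round 1: derive reach(h,b) via R0 from link(h,b)
round 1: derive reach(i,i) via R0 from link(i,i)
round 2: derive reach(b,a) via R1 from reach(b,g), reach(g,a)
round 2: derive reach(b,c) via R1 from reach(b,g), reach(g,c)
round 2: derive reach(c,f) via R1 from reach(c,d), reach(d,f)
round 2: derive reach(c,g) via R1 from reach(c,b), reach(b,g)
round 2: derive reach(c,h) via R1 from reach(c,d), reach(d,h)
round 2: derive reach(d,b) via R1 from reach(d,h), reach(h,b)
round 2: derive reach(g,b) via R1 from reach(g,c), reach(c,b)
round 2: derive reach(g,d) via R1 from reach(g,c), reach(c,d)
round 2: derive reach(h,g) via R1 from reach(h,b), reach(b,g)
round 3: derive reach(b,b) via R1 from reach(b,c), reach(c,b)
round 3: derive reach(b,d) via R1 from reach(b,c), reach(c,d)
round 3: derive reach(b,f) via R1 from reach(b,c), reach(c,f)
round 3: derive reach(b,h) via R1 from reach(b,c), reach(c,h)
round 3: derive reach(c,a) via R1 from reach(c,b), reach(b,a)
round 3: derive reach(c,c) via R1 from reach(c,b), reach(b,c)
round 3: derive reach(d,a) via R1 from reach(d,b), reach(b,a)
round 3: derive reach(d,c) via R1 from reach(d,b), reach(b,c)
round 3: derive reach(d,g) via R1 from reach(d,b), reach(b,g)
round 3: derive reach(g,f) via R1 from reach(g,c), reach(c,f)
round 3: derive reach(g,g) via R1 from reach(g,b), reach(b,g)
round 3: derive reach(g,h) via R1 from reach(g,c), reach(c,h)
round 3: derive reach(h,a) via R1 from reach(h,b), reach(b,a)
round 3: derive reach(h,c) via R1 from reach(h,b), reach(b,c)
round 3: derive reach(h,d) via R1 from reach(h,g), reach(g,d)
round 4: derive reach(d,d) via R1 from reach(d,b), reach(b,d)
round 4: derive reach(h,f) via R1 from reach(h,b), reach(b,f)
round 4: derive reach(h,h) via R1 from reach(h,b), reach(b,h)

reach(b,a)
reach(b,b)
reach(b,c)
reach(b,d)
reach(b,f)
reach(b,g)
reach(b,h)
reach(c,a)
reach(c,b)
reach(c,c)
reach(c,d)
reach(c,f)
reach(c,g)
reach(c,h)
reach(d,a)
reach(d,b)
reach(d,c)
reach(d,d)
reach(d,f)
reach(d,g)
reach(d,h)
reach(g,a)
reach(g,b)
reach(g,c)
reach(g,d)
reach(g,f)
reach(g,g)
reach(g,h)
reach(h,a)
reach(h,b)
reach(h,c)
reach(h,d)
reach(h,f)
reach(h,g)
reach(h,h)
reach(i,i)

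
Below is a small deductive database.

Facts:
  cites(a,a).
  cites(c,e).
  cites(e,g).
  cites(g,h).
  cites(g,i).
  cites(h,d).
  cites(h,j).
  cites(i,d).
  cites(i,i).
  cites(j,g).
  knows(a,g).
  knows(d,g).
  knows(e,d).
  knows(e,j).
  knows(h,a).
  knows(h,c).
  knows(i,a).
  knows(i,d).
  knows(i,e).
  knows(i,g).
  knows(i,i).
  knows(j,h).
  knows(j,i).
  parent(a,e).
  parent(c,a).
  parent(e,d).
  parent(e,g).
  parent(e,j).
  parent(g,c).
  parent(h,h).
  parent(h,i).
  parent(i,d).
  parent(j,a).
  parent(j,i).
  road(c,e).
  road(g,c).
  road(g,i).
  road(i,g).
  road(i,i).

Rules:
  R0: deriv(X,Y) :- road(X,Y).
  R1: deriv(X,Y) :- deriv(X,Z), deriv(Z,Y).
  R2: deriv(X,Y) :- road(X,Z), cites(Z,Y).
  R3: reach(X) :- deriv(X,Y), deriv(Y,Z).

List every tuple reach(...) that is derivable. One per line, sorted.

reach(c)
reach(g)
reach(i)

round 1: derive deriv(c,e) via R0 from road(c,e)
round 1: derive deriv(g,c) via R0 from road(g,c)
round 1: derive deriv(g,i) via R0 from road(g,i)
round 1: derive deriv(i,g) via R0 from road(i,g)
round 1: derive deriv(i,i) via R0 from road(i,i)
round 1: derive deriv(c,g) via R2 from road(c,e), cites(e,g)
round 1: derive deriv(g,d) via R2 from road(g,i), cites(i,d)
round 1: derive deriv(g,e) via R2 from road(g,c), cites(c,e)
round 1: derive deriv(i,d) via R2 from road(i,i), cites(i,d)
round 1: derive deriv(i,h) via R2 from road(i,g), cites(g,h)
round 2: derive deriv(c,c) via R1 from deriv(c,g), deriv(g,c)
round 2: derive deriv(c,d) via R1 from deriv(c,g), deriv(g,d)
round 2: derive deriv(c,i) via R1 from deriv(c,g), deriv(g,i)
round 2: derive deriv(g,g) via R1 from deriv(g,c), deriv(c,g)
round 2: derive deriv(g,h) via R1 from deriv(g,i), deriv(i,h)
round 2: derive deriv(i,c) via R1 from deriv(i,g), deriv(g,c)
round 2: derive deriv(i,e) via R1 from deriv(i,g), deriv(g,e)
round 2: derive reach(c) via R3 from deriv(c,g), deriv(g,c)
round 2: derive reach(g) via R3 from deriv(g,c), deriv(c,e)
round 2: derive reach(i) via R3 from deriv(i,g), deriv(g,c)
round 3: derive deriv(c,h) via R1 from deriv(c,g), deriv(g,h)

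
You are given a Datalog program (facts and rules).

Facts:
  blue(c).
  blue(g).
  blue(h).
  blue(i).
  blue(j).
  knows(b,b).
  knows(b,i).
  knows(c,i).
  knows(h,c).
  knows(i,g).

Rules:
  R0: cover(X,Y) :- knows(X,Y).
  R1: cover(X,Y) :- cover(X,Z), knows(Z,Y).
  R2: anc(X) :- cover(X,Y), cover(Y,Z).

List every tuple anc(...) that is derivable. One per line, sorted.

round 1: derive cover(b,b) via R0 from knows(b,b)
round 1: derive cover(b,i) via R0 from knows(b,i)
round 1: derive cover(c,i) via R0 from knows(c,i)
round 1: derive cover(h,c) via R0 from knows(h,c)
round 1: derive cover(i,g) via R0 from knows(i,g)
round 2: derive cover(b,g) via R1 from cover(b,i), knows(i,g)
round 2: derive cover(c,g) via R1 from cover(c,i), knows(i,g)
round 2: derive cover(h,i) via R1 from cover(h,c), knows(c,i)
round 2: derive anc(b) via R2 from cover(b,b), cover(b,b)
round 2: derive anc(c) via R2 from cover(c,i), cover(i,g)
round 2: derive anc(h) via R2 from cover(h,c), cover(c,i)
round 3: derive cover(h,g) via R1 from cover(h,i), knows(i,g)

anc(b)
anc(c)
anc(h)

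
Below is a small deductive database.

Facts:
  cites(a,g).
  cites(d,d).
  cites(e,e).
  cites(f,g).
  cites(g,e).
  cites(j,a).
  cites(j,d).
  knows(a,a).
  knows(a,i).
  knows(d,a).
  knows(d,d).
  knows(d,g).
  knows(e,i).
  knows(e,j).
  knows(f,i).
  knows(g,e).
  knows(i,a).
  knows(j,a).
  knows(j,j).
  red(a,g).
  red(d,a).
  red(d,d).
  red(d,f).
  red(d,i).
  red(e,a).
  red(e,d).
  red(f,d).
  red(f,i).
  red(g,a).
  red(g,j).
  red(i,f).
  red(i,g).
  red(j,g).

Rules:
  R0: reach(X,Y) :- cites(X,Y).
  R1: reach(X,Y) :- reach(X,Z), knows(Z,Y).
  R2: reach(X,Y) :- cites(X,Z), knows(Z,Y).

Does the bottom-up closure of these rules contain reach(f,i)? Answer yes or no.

yes

round 1: derive reach(a,g) via R0 from cites(a,g)
round 1: derive reach(d,d) via R0 from cites(d,d)
round 1: derive reach(e,e) via R0 from cites(e,e)
round 1: derive reach(f,g) via R0 from cites(f,g)
round 1: derive reach(g,e) via R0 from cites(g,e)
round 1: derive reach(j,a) via R0 from cites(j,a)
round 1: derive reach(j,d) via R0 from cites(j,d)
round 1: derive reach(a,e) via R2 from cites(a,g), knows(g,e)
round 1: derive reach(d,a) via R2 from cites(d,d), knows(d,a)
round 1: derive reach(d,g) via R2 from cites(d,d), knows(d,g)
round 1: derive reach(e,i) via R2 from cites(e,e), knows(e,i)
round 1: derive reach(e,j) via R2 from cites(e,e), knows(e,j)
round 1: derive reach(f,e) via R2 from cites(f,g), knows(g,e)
round 1: derive reach(g,i) via R2 from cites(g,e), knows(e,i)
round 1: derive reach(g,j) via R2 from cites(g,e), knows(e,j)
round 1: derive reach(j,g) via R2 from cites(j,d), knows(d,g)
round 1: derive reach(j,i) via R2 from cites(j,a), knows(a,i)
round 2: derive reach(a,i) via R1 from reach(a,e), knows(e,i)
round 2: derive reach(a,j) via R1 from reach(a,e), knows(e,j)
round 2: derive reach(d,e) via R1 from reach(d,g), knows(g,e)
round 2: derive reach(d,i) via R1 from reach(d,a), knows(a,i)
round 2: derive reach(e,a) via R1 from reach(e,i), knows(i,a)
round 2: derive reach(f,i) via R1 from reach(f,e), knows(e,i)
round 2: derive reach(f,j) via R1 from reach(f,e), knows(e,j)
round 2: derive reach(g,a) via R1 from reach(g,i), knows(i,a)
round 2: derive reach(j,e) via R1 from reach(j,g), knows(g,e)
round 3: derive reach(a,a) via R1 from reach(a,i), knows(i,a)
round 3: derive reach(d,j) via R1 from reach(d,e), knows(e,j)
round 3: derive reach(f,a) via R1 from reach(f,i), knows(i,a)
round 3: derive reach(j,j) via R1 from reach(j,e), knows(e,j)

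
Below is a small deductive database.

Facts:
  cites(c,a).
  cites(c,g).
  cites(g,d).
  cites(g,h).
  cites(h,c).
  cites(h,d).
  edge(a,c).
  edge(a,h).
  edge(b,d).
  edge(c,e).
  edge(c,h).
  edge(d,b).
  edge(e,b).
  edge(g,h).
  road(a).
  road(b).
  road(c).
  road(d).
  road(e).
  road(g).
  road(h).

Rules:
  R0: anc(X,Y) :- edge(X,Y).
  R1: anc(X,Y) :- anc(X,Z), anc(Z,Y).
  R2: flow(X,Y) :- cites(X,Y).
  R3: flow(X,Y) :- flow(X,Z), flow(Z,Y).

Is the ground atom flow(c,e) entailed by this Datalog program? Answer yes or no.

round 1: derive flow(c,a) via R2 from cites(c,a)
round 1: derive flow(c,g) via R2 from cites(c,g)
round 1: derive flow(g,d) via R2 from cites(g,d)
round 1: derive flow(g,h) via R2 from cites(g,h)
round 1: derive flow(h,c) via R2 from cites(h,c)
round 1: derive flow(h,d) via R2 from cites(h,d)
round 2: derive flow(c,d) via R3 from flow(c,g), flow(g,d)
round 2: derive flow(c,h) via R3 from flow(c,g), flow(g,h)
round 2: derive flow(g,c) via R3 from flow(g,h), flow(h,c)
round 2: derive flow(h,a) via R3 from flow(h,c), flow(c,a)
round 2: derive flow(h,g) via R3 from flow(h,c), flow(c,g)
round 3: derive flow(c,c) via R3 from flow(c,g), flow(g,c)
round 3: derive flow(g,a) via R3 from flow(g,c), flow(c,a)
round 3: derive flow(g,g) via R3 from flow(g,c), flow(c,g)
round 3: derive flow(h,h) via R3 from flow(h,c), flow(c,h)

no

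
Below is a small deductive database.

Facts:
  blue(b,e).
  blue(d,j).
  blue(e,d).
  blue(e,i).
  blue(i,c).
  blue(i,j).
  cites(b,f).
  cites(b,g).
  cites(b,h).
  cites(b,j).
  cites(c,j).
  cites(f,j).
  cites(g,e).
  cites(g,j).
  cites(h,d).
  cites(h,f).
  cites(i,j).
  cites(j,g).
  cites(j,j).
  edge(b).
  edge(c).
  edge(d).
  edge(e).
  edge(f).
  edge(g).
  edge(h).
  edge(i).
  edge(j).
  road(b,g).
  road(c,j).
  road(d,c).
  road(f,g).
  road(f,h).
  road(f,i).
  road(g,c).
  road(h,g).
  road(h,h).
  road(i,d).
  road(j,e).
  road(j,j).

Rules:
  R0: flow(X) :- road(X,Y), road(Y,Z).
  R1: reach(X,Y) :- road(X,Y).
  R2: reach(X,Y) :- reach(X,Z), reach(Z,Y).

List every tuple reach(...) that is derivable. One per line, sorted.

reach(b,c)
reach(b,e)
reach(b,g)
reach(b,j)
reach(c,e)
reach(c,j)
reach(d,c)
reach(d,e)
reach(d,j)
reach(f,c)
reach(f,d)
reach(f,e)
reach(f,g)
reach(f,h)
reach(f,i)
reach(f,j)
reach(g,c)
reach(g,e)
reach(g,j)
reach(h,c)
reach(h,e)
reach(h,g)
reach(h,h)
reach(h,j)
reach(i,c)
reach(i,d)
reach(i,e)
reach(i,j)
reach(j,e)
reach(j,j)

round 1: derive reach(b,g) via R1 from road(b,g)
round 1: derive reach(c,j) via R1 from road(c,j)
round 1: derive reach(d,c) via R1 from road(d,c)
round 1: derive reach(f,g) via R1 from road(f,g)
round 1: derive reach(f,h) via R1 from road(f,h)
round 1: derive reach(f,i) via R1 from road(f,i)
round 1: derive reach(g,c) via R1 from road(g,c)
round 1: derive reach(h,g) via R1 from road(h,g)
round 1: derive reach(h,h) via R1 from road(h,h)
round 1: derive reach(i,d) via R1 from road(i,d)
round 1: derive reach(j,e) via R1 from road(j,e)
round 1: derive reach(j,j) via R1 from road(j,j)
round 2: derive reach(b,c) via R2 from reach(b,g), reach(g,c)
round 2: derive reach(c,e) via R2 from reach(c,j), reach(j,e)
round 2: derive reach(d,j) via R2 from reach(d,c), reach(c,j)
round 2: derive reach(f,c) via R2 from reach(f,g), reach(g,c)
round 2: derive reach(f,d) via R2 from reach(f,i), reach(i,d)
round 2: derive reach(g,j) via R2 from reach(g,c), reach(c,j)
round 2: derive reach(h,c) via R2 from reach(h,g), reach(g,c)
round 2: derive reach(i,c) via R2 from reach(i,d), reach(d,c)
round 3: derive reach(b,e) via R2 from reach(b,c), reach(c,e)
round 3: derive reach(b,j) via R2 from reach(b,c), reach(c,j)
round 3: derive reach(d,e) via R2 from reach(d,c), reach(c,e)
round 3: derive reach(f,e) via R2 from reach(f,c), reach(c,e)
round 3: derive reach(f,j) via R2 from reach(f,c), reach(c,j)
round 3: derive reach(g,e) via R2 from reach(g,c), reach(c,e)
round 3: derive reach(h,e) via R2 from reach(h,c), reach(c,e)
round 3: derive reach(h,j) via R2 from reach(h,c), reach(c,j)
round 3: derive reach(i,e) via R2 from reach(i,c), reach(c,e)
round 3: derive reach(i,j) via R2 from reach(i,c), reach(c,j)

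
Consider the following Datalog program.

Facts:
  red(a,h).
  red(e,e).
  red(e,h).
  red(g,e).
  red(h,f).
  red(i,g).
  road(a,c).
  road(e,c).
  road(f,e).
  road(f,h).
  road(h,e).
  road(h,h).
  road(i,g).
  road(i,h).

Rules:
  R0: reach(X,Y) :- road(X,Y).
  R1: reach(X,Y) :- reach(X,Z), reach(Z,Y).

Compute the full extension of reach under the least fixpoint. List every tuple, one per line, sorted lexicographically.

round 1: derive reach(a,c) via R0 from road(a,c)
round 1: derive reach(e,c) via R0 from road(e,c)
round 1: derive reach(f,e) via R0 from road(f,e)
round 1: derive reach(f,h) via R0 from road(f,h)
round 1: derive reach(h,e) via R0 from road(h,e)
round 1: derive reach(h,h) via R0 from road(h,h)
round 1: derive reach(i,g) via R0 from road(i,g)
round 1: derive reach(i,h) via R0 from road(i,h)
round 2: derive reach(f,c) via R1 from reach(f,e), reach(e,c)
round 2: derive reach(h,c) via R1 from reach(h,e), reach(e,c)
round 2: derive reach(i,e) via R1 from reach(i,h), reach(h,e)
round 3: derive reach(i,c) via R1 from reach(i,e), reach(e,c)

reach(a,c)
reach(e,c)
reach(f,c)
reach(f,e)
reach(f,h)
reach(h,c)
reach(h,e)
reach(h,h)
reach(i,c)
reach(i,e)
reach(i,g)
reach(i,h)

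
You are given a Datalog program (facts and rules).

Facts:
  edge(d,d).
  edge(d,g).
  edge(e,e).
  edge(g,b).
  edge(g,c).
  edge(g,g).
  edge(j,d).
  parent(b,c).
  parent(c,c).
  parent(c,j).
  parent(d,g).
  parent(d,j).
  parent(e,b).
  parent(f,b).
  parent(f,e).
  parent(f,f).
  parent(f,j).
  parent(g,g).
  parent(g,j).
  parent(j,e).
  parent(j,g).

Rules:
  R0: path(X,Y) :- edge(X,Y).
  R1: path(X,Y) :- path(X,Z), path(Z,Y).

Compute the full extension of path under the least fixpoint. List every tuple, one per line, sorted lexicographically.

round 1: derive path(d,d) via R0 from edge(d,d)
round 1: derive path(d,g) via R0 from edge(d,g)
round 1: derive path(e,e) via R0 from edge(e,e)
round 1: derive path(g,b) via R0 from edge(g,b)
round 1: derive path(g,c) via R0 from edge(g,c)
round 1: derive path(g,g) via R0 from edge(g,g)
round 1: derive path(j,d) via R0 from edge(j,d)
round 2: derive path(d,b) via R1 from path(d,g), path(g,b)
round 2: derive path(d,c) via R1 from path(d,g), path(g,c)
round 2: derive path(j,g) via R1 from path(j,d), path(d,g)
round 3: derive path(j,b) via R1 from path(j,d), path(d,b)
round 3: derive path(j,c) via R1 from path(j,d), path(d,c)

path(d,b)
path(d,c)
path(d,d)
path(d,g)
path(e,e)
path(g,b)
path(g,c)
path(g,g)
path(j,b)
path(j,c)
path(j,d)
path(j,g)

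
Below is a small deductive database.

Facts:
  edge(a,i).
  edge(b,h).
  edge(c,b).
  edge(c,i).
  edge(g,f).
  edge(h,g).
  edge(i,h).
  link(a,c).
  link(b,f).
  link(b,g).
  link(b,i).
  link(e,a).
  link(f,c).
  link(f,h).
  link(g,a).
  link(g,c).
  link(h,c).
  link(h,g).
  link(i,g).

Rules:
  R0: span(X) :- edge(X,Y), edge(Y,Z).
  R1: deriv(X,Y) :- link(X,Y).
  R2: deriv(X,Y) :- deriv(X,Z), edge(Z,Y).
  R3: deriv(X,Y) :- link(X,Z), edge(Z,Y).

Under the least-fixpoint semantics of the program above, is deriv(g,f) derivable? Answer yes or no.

round 1: derive deriv(a,c) via R1 from link(a,c)
round 1: derive deriv(b,f) via R1 from link(b,f)
round 1: derive deriv(b,g) via R1 from link(b,g)
round 1: derive deriv(b,i) via R1 from link(b,i)
round 1: derive deriv(e,a) via R1 from link(e,a)
round 1: derive deriv(f,c) via R1 from link(f,c)
round 1: derive deriv(f,h) via R1 from link(f,h)
round 1: derive deriv(g,a) via R1 from link(g,a)
round 1: derive deriv(g,c) via R1 from link(g,c)
round 1: derive deriv(h,c) via R1 from link(h,c)
round 1: derive deriv(h,g) via R1 from link(h,g)
round 1: derive deriv(i,g) via R1 from link(i,g)
round 1: derive deriv(a,b) via R3 from link(a,c), edge(c,b)
round 1: derive deriv(a,i) via R3 from link(a,c), edge(c,i)
round 1: derive deriv(b,h) via R3 from link(b,i), edge(i,h)
round 1: derive deriv(e,i) via R3 from link(e,a), edge(a,i)
round 1: derive deriv(f,b) via R3 from link(f,c), edge(c,b)
round 1: derive deriv(f,g) via R3 from link(f,h), edge(h,g)
round 1: derive deriv(f,i) via R3 from link(f,c), edge(c,i)
round 1: derive deriv(g,b) via R3 from link(g,c), edge(c,b)
round 1: derive deriv(g,i) via R3 from link(g,a), edge(a,i)
round 1: derive deriv(h,b) via R3 from link(h,c), edge(c,b)
round 1: derive deriv(h,f) via R3 from link(h,g), edge(g,f)
round 1: derive deriv(h,i) via R3 from link(h,c), edge(c,i)
round 1: derive deriv(i,f) via R3 from link(i,g), edge(g,f)
round 2: derive deriv(a,h) via R2 from deriv(a,b), edge(b,h)
round 2: derive deriv(e,h) via R2 from deriv(e,i), edge(i,h)
round 2: derive deriv(f,f) via R2 from deriv(f,g), edge(g,f)
round 2: derive deriv(g,h) via R2 from deriv(g,b), edge(b,h)
round 2: derive deriv(h,h) via R2 from deriv(h,b), edge(b,h)
round 3: derive deriv(a,g) via R2 from deriv(a,h), edge(h,g)
round 3: derive deriv(e,g) via R2 from deriv(e,h), edge(h,g)
round 3: derive deriv(g,g) via R2 from deriv(g,h), edge(h,g)
round 4: derive deriv(a,f) via R2 from deriv(a,g), edge(g,f)
round 4: derive deriv(e,f) via R2 from deriv(e,g), edge(g,f)
round 4: derive deriv(g,f) via R2 from deriv(g,g), edge(g,f)

yes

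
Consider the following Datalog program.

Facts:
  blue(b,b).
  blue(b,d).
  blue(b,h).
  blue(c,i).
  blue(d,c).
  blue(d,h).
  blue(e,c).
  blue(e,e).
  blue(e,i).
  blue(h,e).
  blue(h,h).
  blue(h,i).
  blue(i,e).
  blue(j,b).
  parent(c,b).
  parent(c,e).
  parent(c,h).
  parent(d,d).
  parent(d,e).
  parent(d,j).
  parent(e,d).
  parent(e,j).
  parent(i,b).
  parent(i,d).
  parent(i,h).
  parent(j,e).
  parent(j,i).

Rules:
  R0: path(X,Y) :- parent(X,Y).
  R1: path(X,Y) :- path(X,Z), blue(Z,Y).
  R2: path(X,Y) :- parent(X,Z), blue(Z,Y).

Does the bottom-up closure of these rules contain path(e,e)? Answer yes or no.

yes

round 1: derive path(c,b) via R0 from parent(c,b)
round 1: derive path(c,e) via R0 from parent(c,e)
round 1: derive path(c,h) via R0 from parent(c,h)
round 1: derive path(d,d) via R0 from parent(d,d)
round 1: derive path(d,e) via R0 from parent(d,e)
round 1: derive path(d,j) via R0 from parent(d,j)
round 1: derive path(e,d) via R0 from parent(e,d)
round 1: derive path(e,j) via R0 from parent(e,j)
round 1: derive path(i,b) via R0 from parent(i,b)
round 1: derive path(i,d) via R0 from parent(i,d)
round 1: derive path(i,h) via R0 from parent(i,h)
round 1: derive path(j,e) via R0 from parent(j,e)
round 1: derive path(j,i) via R0 from parent(j,i)
round 1: derive path(c,c) via R2 from parent(c,e), blue(e,c)
round 1: derive path(c,d) via R2 from parent(c,b), blue(b,d)
round 1: derive path(c,i) via R2 from parent(c,e), blue(e,i)
round 1: derive path(d,b) via R2 from parent(d,j), blue(j,b)
round 1: derive path(d,c) via R2 from parent(d,d), blue(d,c)
round 1: derive path(d,h) via R2 from parent(d,d), blue(d,h)
round 1: derive path(d,i) via R2 from parent(d,e), blue(e,i)
round 1: derive path(e,b) via R2 from parent(e,j), blue(j,b)
round 1: derive path(e,c) via R2 from parent(e,d), blue(d,c)
round 1: derive path(e,h) via R2 from parent(e,d), blue(d,h)
round 1: derive path(i,c) via R2 from parent(i,d), blue(d,c)
round 1: derive path(i,e) via R2 from parent(i,h), blue(h,e)
round 1: derive path(i,i) via R2 from parent(i,h), blue(h,i)
round 1: derive path(j,c) via R2 from parent(j,e), blue(e,c)
round 2: derive path(e,e) via R1 from path(e,h), blue(h,e)
round 2: derive path(e,i) via R1 from path(e,c), blue(c,i)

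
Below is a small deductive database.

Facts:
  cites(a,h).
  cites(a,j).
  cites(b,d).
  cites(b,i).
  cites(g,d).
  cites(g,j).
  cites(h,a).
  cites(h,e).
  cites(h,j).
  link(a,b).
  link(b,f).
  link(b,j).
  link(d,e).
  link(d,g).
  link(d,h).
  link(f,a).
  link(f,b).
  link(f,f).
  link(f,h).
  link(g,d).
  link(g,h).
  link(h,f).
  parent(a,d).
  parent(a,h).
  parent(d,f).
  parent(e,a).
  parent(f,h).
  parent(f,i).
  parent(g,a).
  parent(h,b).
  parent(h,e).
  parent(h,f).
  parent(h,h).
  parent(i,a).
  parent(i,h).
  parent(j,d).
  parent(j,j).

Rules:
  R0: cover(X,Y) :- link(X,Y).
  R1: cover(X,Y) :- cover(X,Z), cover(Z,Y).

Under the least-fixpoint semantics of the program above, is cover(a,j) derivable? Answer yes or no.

yes

round 1: derive cover(a,b) via R0 from link(a,b)
round 1: derive cover(b,f) via R0 from link(b,f)
round 1: derive cover(b,j) via R0 from link(b,j)
round 1: derive cover(d,e) via R0 from link(d,e)
round 1: derive cover(d,g) via R0 from link(d,g)
round 1: derive cover(d,h) via R0 from link(d,h)
round 1: derive cover(f,a) via R0 from link(f,a)
round 1: derive cover(f,b) via R0 from link(f,b)
round 1: derive cover(f,f) via R0 from link(f,f)
round 1: derive cover(f,h) via R0 from link(f,h)
round 1: derive cover(g,d) via R0 from link(g,d)
round 1: derive cover(g,h) via R0 from link(g,h)
round 1: derive cover(h,f) via R0 from link(h,f)
round 2: derive cover(a,f) via R1 from cover(a,b), cover(b,f)
round 2: derive cover(a,j) via R1 from cover(a,b), cover(b,j)
round 2: derive cover(b,a) via R1 from cover(b,f), cover(f,a)
round 2: derive cover(b,b) via R1 from cover(b,f), cover(f,b)
round 2: derive cover(b,h) via R1 from cover(b,f), cover(f,h)
round 2: derive cover(d,d) via R1 from cover(d,g), cover(g,d)
round 2: derive cover(d,f) via R1 from cover(d,h), cover(h,f)
round 2: derive cover(f,j) via R1 from cover(f,b), cover(b,j)
round 2: derive cover(g,e) via R1 from cover(g,d), cover(d,e)
round 2: derive cover(g,f) via R1 from cover(g,h), cover(h,f)
round 2: derive cover(g,g) via R1 from cover(g,d), cover(d,g)
round 2: derive cover(h,a) via R1 from cover(h,f), cover(f,a)
round 2: derive cover(h,b) via R1 from cover(h,f), cover(f,b)
round 2: derive cover(h,h) via R1 from cover(h,f), cover(f,h)
round 3: derive cover(a,a) via R1 from cover(a,b), cover(b,a)
round 3: derive cover(a,h) via R1 from cover(a,b), cover(b,h)
round 3: derive cover(d,a) via R1 from cover(d,f), cover(f,a)
round 3: derive cover(d,b) via R1 from cover(d,f), cover(f,b)
round 3: derive cover(d,j) via R1 from cover(d,f), cover(f,j)
round 3: derive cover(g,a) via R1 from cover(g,f), cover(f,a)
round 3: derive cover(g,b) via R1 from cover(g,f), cover(f,b)
round 3: derive cover(g,j) via R1 from cover(g,f), cover(f,j)
round 3: derive cover(h,j) via R1 from cover(h,a), cover(a,j)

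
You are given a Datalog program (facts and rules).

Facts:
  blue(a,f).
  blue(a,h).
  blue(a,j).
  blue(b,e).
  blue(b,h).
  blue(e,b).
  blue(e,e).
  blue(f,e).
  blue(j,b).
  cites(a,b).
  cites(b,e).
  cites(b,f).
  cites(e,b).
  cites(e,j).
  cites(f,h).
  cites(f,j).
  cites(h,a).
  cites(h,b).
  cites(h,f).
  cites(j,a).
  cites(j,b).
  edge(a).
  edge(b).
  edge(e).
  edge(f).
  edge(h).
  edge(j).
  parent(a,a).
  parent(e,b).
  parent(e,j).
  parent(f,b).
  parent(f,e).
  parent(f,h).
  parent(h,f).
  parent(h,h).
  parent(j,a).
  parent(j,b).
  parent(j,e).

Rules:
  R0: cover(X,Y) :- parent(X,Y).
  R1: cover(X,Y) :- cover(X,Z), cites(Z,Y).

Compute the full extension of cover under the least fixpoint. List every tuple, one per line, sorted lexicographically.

round 1: derive cover(a,a) via R0 from parent(a,a)
round 1: derive cover(e,b) via R0 from parent(e,b)
round 1: derive cover(e,j) via R0 from parent(e,j)
round 1: derive cover(f,b) via R0 from parent(f,b)
round 1: derive cover(f,e) via R0 from parent(f,e)
round 1: derive cover(f,h) via R0 from parent(f,h)
round 1: derive cover(h,f) via R0 from parent(h,f)
round 1: derive cover(h,h) via R0 from parent(h,h)
round 1: derive cover(j,a) via R0 from parent(j,a)
round 1: derive cover(j,b) via R0 from parent(j,b)
round 1: derive cover(j,e) via R0 from parent(j,e)
round 2: derive cover(a,b) via R1 from cover(a,a), cites(a,b)
round 2: derive cover(e,a) via R1 from cover(e,j), cites(j,a)
round 2: derive cover(e,e) via R1 from cover(e,b), cites(b,e)
round 2: derive cover(e,f) via R1 from cover(e,b), cites(b,f)
round 2: derive cover(f,a) via R1 from cover(f,h), cites(h,a)
round 2: derive cover(f,f) via R1 from cover(f,b), cites(b,f)
round 2: derive cover(f,j) via R1 from cover(f,e), cites(e,j)
round 2: derive cover(h,a) via R1 from cover(h,h), cites(h,a)
round 2: derive cover(h,b) via R1 from cover(h,h), cites(h,b)
round 2: derive cover(h,j) via R1 from cover(h,f), cites(f,j)
round 2: derive cover(j,f) via R1 from cover(j,b), cites(b,f)
round 2: derive cover(j,j) via R1 from cover(j,e), cites(e,j)
round 3: derive cover(a,e) via R1 from cover(a,b), cites(b,e)
round 3: derive cover(a,f) via R1 from cover(a,b), cites(b,f)
round 3: derive cover(e,h) via R1 from cover(e,f), cites(f,h)
round 3: derive cover(h,e) via R1 from cover(h,b), cites(b,e)
round 3: derive cover(j,h) via R1 from cover(j,f), cites(f,h)
round 4: derive cover(a,h) via R1 from cover(a,f), cites(f,h)
round 4: derive cover(a,j) via R1 from cover(a,e), cites(e,j)

cover(a,a)
cover(a,b)
cover(a,e)
cover(a,f)
cover(a,h)
cover(a,j)
cover(e,a)
cover(e,b)
cover(e,e)
cover(e,f)
cover(e,h)
cover(e,j)
cover(f,a)
cover(f,b)
cover(f,e)
cover(f,f)
cover(f,h)
cover(f,j)
cover(h,a)
cover(h,b)
cover(h,e)
cover(h,f)
cover(h,h)
cover(h,j)
cover(j,a)
cover(j,b)
cover(j,e)
cover(j,f)
cover(j,h)
cover(j,j)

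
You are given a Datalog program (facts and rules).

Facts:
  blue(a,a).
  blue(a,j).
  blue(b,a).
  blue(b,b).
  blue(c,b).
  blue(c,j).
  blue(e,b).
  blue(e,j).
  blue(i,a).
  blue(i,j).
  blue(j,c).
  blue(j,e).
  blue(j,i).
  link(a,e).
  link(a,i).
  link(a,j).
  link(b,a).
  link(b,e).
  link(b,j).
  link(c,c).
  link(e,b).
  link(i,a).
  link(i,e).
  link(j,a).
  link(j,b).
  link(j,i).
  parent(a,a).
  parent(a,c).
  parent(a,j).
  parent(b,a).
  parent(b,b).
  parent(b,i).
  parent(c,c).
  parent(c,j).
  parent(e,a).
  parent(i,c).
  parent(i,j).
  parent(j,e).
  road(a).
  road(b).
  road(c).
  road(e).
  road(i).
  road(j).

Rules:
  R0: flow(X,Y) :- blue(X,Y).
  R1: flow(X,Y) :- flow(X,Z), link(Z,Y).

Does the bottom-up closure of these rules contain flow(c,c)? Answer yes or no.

round 1: derive flow(a,a) via R0 from blue(a,a)
round 1: derive flow(a,j) via R0 from blue(a,j)
round 1: derive flow(b,a) via R0 from blue(b,a)
round 1: derive flow(b,b) via R0 from blue(b,b)
round 1: derive flow(c,b) via R0 from blue(c,b)
round 1: derive flow(c,j) via R0 from blue(c,j)
round 1: derive flow(e,b) via R0 from blue(e,b)
round 1: derive flow(e,j) via R0 from blue(e,j)
round 1: derive flow(i,a) via R0 from blue(i,a)
round 1: derive flow(i,j) via R0 from blue(i,j)
round 1: derive flow(j,c) via R0 from blue(j,c)
round 1: derive flow(j,e) via R0 from blue(j,e)
round 1: derive flow(j,i) via R0 from blue(j,i)
round 2: derive flow(a,b) via R1 from flow(a,j), link(j,b)
round 2: derive flow(a,e) via R1 from flow(a,a), link(a,e)
round 2: derive flow(a,i) via R1 from flow(a,a), link(a,i)
round 2: derive flow(b,e) via R1 from flow(b,a), link(a,e)
round 2: derive flow(b,i) via R1 from flow(b,a), link(a,i)
round 2: derive flow(b,j) via R1 from flow(b,a), link(a,j)
round 2: derive flow(c,a) via R1 from flow(c,b), link(b,a)
round 2: derive flow(c,e) via R1 from flow(c,b), link(b,e)
round 2: derive flow(c,i) via R1 from flow(c,j), link(j,i)
round 2: derive flow(e,a) via R1 from flow(e,b), link(b,a)
round 2: derive flow(e,e) via R1 from flow(e,b), link(b,e)
round 2: derive flow(e,i) via R1 from flow(e,j), link(j,i)
round 2: derive flow(i,b) via R1 from flow(i,j), link(j,b)
round 2: derive flow(i,e) via R1 from flow(i,a), link(a,e)
round 2: derive flow(i,i) via R1 from flow(i,a), link(a,i)
round 2: derive flow(j,a) via R1 from flow(j,i), link(i,a)
round 2: derive flow(j,b) via R1 from flow(j,e), link(e,b)
round 3: derive flow(j,j) via R1 from flow(j,a), link(a,j)

no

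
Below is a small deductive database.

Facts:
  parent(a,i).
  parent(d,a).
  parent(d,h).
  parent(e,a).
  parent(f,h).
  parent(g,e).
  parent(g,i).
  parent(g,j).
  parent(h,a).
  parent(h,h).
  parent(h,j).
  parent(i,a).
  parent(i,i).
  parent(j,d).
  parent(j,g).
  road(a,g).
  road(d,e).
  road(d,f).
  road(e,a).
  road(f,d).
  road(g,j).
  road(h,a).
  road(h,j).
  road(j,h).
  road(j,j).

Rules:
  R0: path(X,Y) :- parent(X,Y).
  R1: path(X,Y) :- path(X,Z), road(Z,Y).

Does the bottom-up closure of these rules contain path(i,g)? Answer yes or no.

round 1: derive path(a,i) via R0 from parent(a,i)
round 1: derive path(d,a) via R0 from parent(d,a)
round 1: derive path(d,h) via R0 from parent(d,h)
round 1: derive path(e,a) via R0 from parent(e,a)
round 1: derive path(f,h) via R0 from parent(f,h)
round 1: derive path(g,e) via R0 from parent(g,e)
round 1: derive path(g,i) via R0 from parent(g,i)
round 1: derive path(g,j) via R0 from parent(g,j)
round 1: derive path(h,a) via R0 from parent(h,a)
round 1: derive path(h,h) via R0 from parent(h,h)
round 1: derive path(h,j) via R0 from parent(h,j)
round 1: derive path(i,a) via R0 from parent(i,a)
round 1: derive path(i,i) via R0 from parent(i,i)
round 1: derive path(j,d) via R0 from parent(j,d)
round 1: derive path(j,g) via R0 from parent(j,g)
round 2: derive path(d,g) via R1 from path(d,a), road(a,g)
round 2: derive path(d,j) via R1 from path(d,h), road(h,j)
round 2: derive path(e,g) via R1 from path(e,a), road(a,g)
round 2: derive path(f,a) via R1 from path(f,h), road(h,a)
round 2: derive path(f,j) via R1 from path(f,h), road(h,j)
round 2: derive path(g,a) via R1 from path(g,e), road(e,a)
round 2: derive path(g,h) via R1 from path(g,j), road(j,h)
round 2: derive path(h,g) via R1 from path(h,a), road(a,g)
round 2: derive path(i,g) via R1 from path(i,a), road(a,g)
round 2: derive path(j,e) via R1 from path(j,d), road(d,e)
round 2: derive path(j,f) via R1 from path(j,d), road(d,f)
round 2: derive path(j,j) via R1 from path(j,g), road(g,j)
round 3: derive path(e,j) via R1 from path(e,g), road(g,j)
round 3: derive path(f,g) via R1 from path(f,a), road(a,g)
round 3: derive path(g,g) via R1 from path(g,a), road(a,g)
round 3: derive path(i,j) via R1 from path(i,g), road(g,j)
round 3: derive path(j,a) via R1 from path(j,e), road(e,a)
round 3: derive path(j,h) via R1 from path(j,j), road(j,h)
round 4: derive path(e,h) via R1 from path(e,j), road(j,h)
round 4: derive path(i,h) via R1 from path(i,j), road(j,h)

yes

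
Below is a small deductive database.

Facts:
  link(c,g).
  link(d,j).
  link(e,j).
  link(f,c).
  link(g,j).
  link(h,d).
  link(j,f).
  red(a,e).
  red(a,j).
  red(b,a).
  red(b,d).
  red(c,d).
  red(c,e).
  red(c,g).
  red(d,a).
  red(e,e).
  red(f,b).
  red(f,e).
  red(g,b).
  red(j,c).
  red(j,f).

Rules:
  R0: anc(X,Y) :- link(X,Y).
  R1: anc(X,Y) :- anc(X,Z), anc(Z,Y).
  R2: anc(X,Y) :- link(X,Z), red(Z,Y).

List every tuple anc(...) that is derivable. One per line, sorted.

round 1: derive anc(c,g) via R0 from link(c,g)
round 1: derive anc(d,j) via R0 from link(d,j)
round 1: derive anc(e,j) via R0 from link(e,j)
round 1: derive anc(f,c) via R0 from link(f,c)
round 1: derive anc(g,j) via R0 from link(g,j)
round 1: derive anc(h,d) via R0 from link(h,d)
round 1: derive anc(j,f) via R0 from link(j,f)
round 1: derive anc(c,b) via R2 from link(c,g), red(g,b)
round 1: derive anc(d,c) via R2 from link(d,j), red(j,c)
round 1: derive anc(d,f) via R2 from link(d,j), red(j,f)
round 1: derive anc(e,c) via R2 from link(e,j), red(j,c)
round 1: derive anc(e,f) via R2 from link(e,j), red(j,f)
round 1: derive anc(f,d) via R2 from link(f,c), red(c,d)
round 1: derive anc(f,e) via R2 from link(f,c), red(c,e)
round 1: derive anc(f,g) via R2 from link(f,c), red(c,g)
round 1: derive anc(g,c) via R2 from link(g,j), red(j,c)
round 1: derive anc(g,f) via R2 from link(g,j), red(j,f)
round 1: derive anc(h,a) via R2 from link(h,d), red(d,a)
round 1: derive anc(j,b) via R2 from link(j,f), red(f,b)
round 1: derive anc(j,e) via R2 from link(j,f), red(f,e)
round 2: derive anc(c,c) via R1 from anc(c,g), anc(g,c)
round 2: derive anc(c,f) via R1 from anc(c,g), anc(g,f)
round 2: derive anc(c,j) via R1 from anc(c,g), anc(g,j)
round 2: derive anc(d,b) via R1 from anc(d,c), anc(c,b)
round 2: derive anc(d,d) via R1 from anc(d,f), anc(f,d)
round 2: derive anc(d,e) via R1 from anc(d,f), anc(f,e)
round 2: derive anc(d,g) via R1 from anc(d,c), anc(c,g)
round 2: derive anc(e,b) via R1 from anc(e,c), anc(c,b)
round 2: derive anc(e,d) via R1 from anc(e,f), anc(f,d)
round 2: derive anc(e,e) via R1 from anc(e,f), anc(f,e)
round 2: derive anc(e,g) via R1 from anc(e,c), anc(c,g)
round 2: derive anc(f,b) via R1 from anc(f,c), anc(c,b)
round 2: derive anc(f,f) via R1 from anc(f,d), anc(d,f)
round 2: derive anc(f,j) via R1 from anc(f,d), anc(d,j)
round 2: derive anc(g,b) via R1 from anc(g,c), anc(c,b)
round 2: derive anc(g,d) via R1 from anc(g,f), anc(f,d)
round 2: derive anc(g,e) via R1 from anc(g,f), anc(f,e)
round 2: derive anc(g,g) via R1 from anc(g,c), anc(c,g)
round 2: derive anc(h,c) via R1 from anc(h,d), anc(d,c)
round 2: derive anc(h,f) via R1 from anc(h,d), anc(d,f)
round 2: derive anc(h,j) via R1 from anc(h,d), anc(d,j)
round 2: derive anc(j,c) via R1 from anc(j,e), anc(e,c)
round 2: derive anc(j,d) via R1 from anc(j,f), anc(f,d)
round 2: derive anc(j,g) via R1 from anc(j,f), anc(f,g)
round 2: derive anc(j,j) via R1 from anc(j,e), anc(e,j)
round 3: derive anc(c,d) via R1 from anc(c,f), anc(f,d)
round 3: derive anc(c,e) via R1 from anc(c,f), anc(f,e)
round 3: derive anc(h,b) via R1 from anc(h,c), anc(c,b)
round 3: derive anc(h,e) via R1 from anc(h,d), anc(d,e)
round 3: derive anc(h,g) via R1 from anc(h,c), anc(c,g)

anc(c,b)
anc(c,c)
anc(c,d)
anc(c,e)
anc(c,f)
anc(c,g)
anc(c,j)
anc(d,b)
anc(d,c)
anc(d,d)
anc(d,e)
anc(d,f)
anc(d,g)
anc(d,j)
anc(e,b)
anc(e,c)
anc(e,d)
anc(e,e)
anc(e,f)
anc(e,g)
anc(e,j)
anc(f,b)
anc(f,c)
anc(f,d)
anc(f,e)
anc(f,f)
anc(f,g)
anc(f,j)
anc(g,b)
anc(g,c)
anc(g,d)
anc(g,e)
anc(g,f)
anc(g,g)
anc(g,j)
anc(h,a)
anc(h,b)
anc(h,c)
anc(h,d)
anc(h,e)
anc(h,f)
anc(h,g)
anc(h,j)
anc(j,b)
anc(j,c)
anc(j,d)
anc(j,e)
anc(j,f)
anc(j,g)
anc(j,j)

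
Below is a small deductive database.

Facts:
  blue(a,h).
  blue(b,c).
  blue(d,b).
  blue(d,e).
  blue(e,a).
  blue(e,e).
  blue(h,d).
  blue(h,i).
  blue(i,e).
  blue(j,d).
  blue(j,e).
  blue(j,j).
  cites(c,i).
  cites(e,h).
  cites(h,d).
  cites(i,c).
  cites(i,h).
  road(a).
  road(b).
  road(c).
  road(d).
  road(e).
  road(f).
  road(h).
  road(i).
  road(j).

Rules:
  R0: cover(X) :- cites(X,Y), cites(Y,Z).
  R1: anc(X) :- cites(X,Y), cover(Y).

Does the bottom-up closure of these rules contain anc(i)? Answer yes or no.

yes

round 1: derive cover(c) via R0 from cites(c,i), cites(i,c)
round 1: derive cover(e) via R0 from cites(e,h), cites(h,d)
round 1: derive cover(i) via R0 from cites(i,c), cites(c,i)
round 2: derive anc(c) via R1 from cites(c,i), cover(i)
round 2: derive anc(i) via R1 from cites(i,c), cover(c)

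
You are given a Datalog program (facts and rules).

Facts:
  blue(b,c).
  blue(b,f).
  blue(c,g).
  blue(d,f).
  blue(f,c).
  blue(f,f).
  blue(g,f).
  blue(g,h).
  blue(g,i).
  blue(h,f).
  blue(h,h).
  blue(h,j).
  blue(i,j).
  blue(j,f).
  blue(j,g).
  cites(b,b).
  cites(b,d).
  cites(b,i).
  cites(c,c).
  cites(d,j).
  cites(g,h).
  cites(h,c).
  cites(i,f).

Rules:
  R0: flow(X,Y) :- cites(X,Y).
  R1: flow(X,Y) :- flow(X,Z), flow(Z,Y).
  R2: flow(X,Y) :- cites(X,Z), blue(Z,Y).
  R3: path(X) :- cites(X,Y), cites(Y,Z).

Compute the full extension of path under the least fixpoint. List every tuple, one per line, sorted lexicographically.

path(b)
path(c)
path(g)
path(h)

round 1: derive path(b) via R3 from cites(b,b), cites(b,b)
round 1: derive path(c) via R3 from cites(c,c), cites(c,c)
round 1: derive path(g) via R3 from cites(g,h), cites(h,c)
round 1: derive path(h) via R3 from cites(h,c), cites(c,c)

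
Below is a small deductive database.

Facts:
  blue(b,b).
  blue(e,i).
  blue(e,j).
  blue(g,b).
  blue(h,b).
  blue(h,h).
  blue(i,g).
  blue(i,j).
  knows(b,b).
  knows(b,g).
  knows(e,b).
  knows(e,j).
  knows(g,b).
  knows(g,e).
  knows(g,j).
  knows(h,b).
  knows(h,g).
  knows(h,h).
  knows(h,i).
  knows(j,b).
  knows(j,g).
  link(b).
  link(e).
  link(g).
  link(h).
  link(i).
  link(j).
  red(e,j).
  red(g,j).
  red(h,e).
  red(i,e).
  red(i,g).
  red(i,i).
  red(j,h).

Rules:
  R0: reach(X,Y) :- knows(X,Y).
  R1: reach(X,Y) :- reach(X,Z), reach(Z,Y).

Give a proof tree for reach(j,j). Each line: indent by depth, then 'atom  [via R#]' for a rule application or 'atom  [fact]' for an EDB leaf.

reach(j,j)  [via R1]
  reach(j,g)  [via R0]
    knows(j,g)  [fact]
  reach(g,j)  [via R0]
    knows(g,j)  [fact]

round 1: derive reach(b,b) via R0 from knows(b,b)
round 1: derive reach(b,g) via R0 from knows(b,g)
round 1: derive reach(e,b) via R0 from knows(e,b)
round 1: derive reach(e,j) via R0 from knows(e,j)
round 1: derive reach(g,b) via R0 from knows(g,b)
round 1: derive reach(g,e) via R0 from knows(g,e)
round 1: derive reach(g,j) via R0 from knows(g,j)
round 1: derive reach(h,b) via R0 from knows(h,b)
round 1: derive reach(h,g) via R0 from knows(h,g)
round 1: derive reach(h,h) via R0 from knows(h,h)
round 1: derive reach(h,i) via R0 from knows(h,i)
round 1: derive reach(j,b) via R0 from knows(j,b)
round 1: derive reach(j,g) via R0 from knows(j,g)
round 2: derive reach(b,e) via R1 from reach(b,g), reach(g,e)
round 2: derive reach(b,j) via R1 from reach(b,g), reach(g,j)
round 2: derive reach(e,g) via R1 from reach(e,b), reach(b,g)
round 2: derive reach(g,g) via R1 from reach(g,b), reach(b,g)
round 2: derive reach(h,e) via R1 from reach(h,g), reach(g,e)
round 2: derive reach(h,j) via R1 from reach(h,g), reach(g,j)
round 2: derive reach(j,e) via R1 from reach(j,g), reach(g,e)
round 2: derive reach(j,j) via R1 from reach(j,g), reach(g,j)
round 3: derive reach(e,e) via R1 from reach(e,b), reach(b,e)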